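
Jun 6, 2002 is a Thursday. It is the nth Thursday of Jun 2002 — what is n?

Day 6 falls in week ⌈6/7⌉ of the month.
Days 1–7 hold the 1st Thursday, 8–14 the 2nd, 15–21 the 3rd, 22–28 the 4th, 29–31 the 5th.
6 is in the range for the 1st.

1st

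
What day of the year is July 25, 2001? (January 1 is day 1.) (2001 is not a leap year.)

206

Days in months before July: 31 + 28 + 31 + 30 + 31 + 30 = 181.
Plus 25 days into July → day 206.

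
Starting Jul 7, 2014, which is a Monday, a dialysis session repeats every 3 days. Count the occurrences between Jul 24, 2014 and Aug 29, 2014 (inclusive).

12

Occurrences land 3·i days after Jul 7, 2014 for i = 0, 1, 2, …
Jul 24, 2014 is 17 days after the start; 17 ÷ 3 = 5 remainder 2; since the remainder is 2, round up to i = 6. First occurrence in the window: #7 on Jul 25, 2014 (6×3 = 18 days in).
Aug 29, 2014 is 53 days after the start; 53 ÷ 3 = 17 remainder 2. Last occurrence in the window: #18 on Aug 27, 2014.
Occurrences #7 through #18: 12 in total.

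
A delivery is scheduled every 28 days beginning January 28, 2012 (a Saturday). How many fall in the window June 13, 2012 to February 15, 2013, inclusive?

9

Occurrences land 28·i days after January 28, 2012 for i = 0, 1, 2, …
June 13, 2012 is 137 days after the start; 137 ÷ 28 = 4 remainder 25; since the remainder is 25, round up to i = 5. First occurrence in the window: #6 on June 16, 2012 (5×28 = 140 days in).
February 15, 2013 is 384 days after the start; 384 ÷ 28 = 13 remainder 20. Last occurrence in the window: #14 on January 26, 2013.
Occurrences #6 through #14: 9 in total.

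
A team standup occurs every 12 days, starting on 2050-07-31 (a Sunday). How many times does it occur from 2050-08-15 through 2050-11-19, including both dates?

8

Occurrences land 12·i days after 2050-07-31 for i = 0, 1, 2, …
2050-08-15 is 15 days after the start; 15 ÷ 12 = 1 remainder 3; since the remainder is 3, round up to i = 2. First occurrence in the window: #3 on 2050-08-24 (2×12 = 24 days in).
2050-11-19 is 111 days after the start; 111 ÷ 12 = 9 remainder 3. Last occurrence in the window: #10 on 2050-11-16.
Occurrences #3 through #10: 8 in total.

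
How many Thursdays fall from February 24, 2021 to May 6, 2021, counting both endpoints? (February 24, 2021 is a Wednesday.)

11

February 24, 2021 is a Wednesday; the first Thursday on or after it is February 25, 2021 (1 day later).
From February 25, 2021 to May 6, 2021: 3 + 31 + 30 + 6 = 70 days (rest of February, March, April, May).
70 ÷ 7 = 10 full weeks with remainder 0, so 10 more Thursdays after the first → 11.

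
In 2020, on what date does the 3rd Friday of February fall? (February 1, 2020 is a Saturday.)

February 2020 begins on a Saturday, so the first Friday is February 7 (6 days later).
The 3rd Friday is 2 weeks later: 7 + 14 = 21.

2020-02-21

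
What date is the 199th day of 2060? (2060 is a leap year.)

17 July 2060

January has 31 days (199 − 31 = 168 remain).
February has 29 days (168 − 29 = 139 remain).
March has 31 days (139 − 31 = 108 remain).
April has 30 days (108 − 30 = 78 remain).
May has 31 days (78 − 31 = 47 remain).
June has 30 days (47 − 30 = 17 remain).
17 into July → July 17.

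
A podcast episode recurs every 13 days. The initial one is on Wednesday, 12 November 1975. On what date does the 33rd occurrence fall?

The 33rd occurrence is 32 intervals after the first: 32 × 13 = 416 days after 12 November 1975.
November has 30 days — 18 days to the end of November leaves 398.
December has 31 days (367 left).
January has 31 days (336 left).
February has 29 days (307 left).
March has 31 days (276 left).
April has 30 days (246 left).
May has 31 days (215 left).
June has 30 days (185 left).
July has 31 days (154 left).
August has 31 days (123 left).
September has 30 days (93 left).
October has 31 days (62 left).
November has 30 days (32 left).
December has 31 days (1 left).
1 day into January → 1 January 1977.

1 January 1977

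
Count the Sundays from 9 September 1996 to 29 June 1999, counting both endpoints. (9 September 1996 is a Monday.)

146

9 September 1996 is a Monday; the first Sunday on or after it is 15 September 1996 (6 days later).
From 15 September 1996 to 29 June 1999: 107 + 365 + 365 + 180 = 1017 days (rest of 1996, 1997, 1998, to 29 June 1999 in 1999).
1017 ÷ 7 = 145 full weeks with remainder 2, so 145 more Sundays after the first → 146.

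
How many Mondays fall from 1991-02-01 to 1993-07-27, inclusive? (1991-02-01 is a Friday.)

1991-02-01 is a Friday; the first Monday on or after it is 1991-02-04 (3 days later).
From 1991-02-04 to 1993-07-27: 330 + 366 + 208 = 904 days (rest of 1991, 1992, to 1993-07-27 in 1993).
904 ÷ 7 = 129 full weeks with remainder 1, so 129 more Mondays after the first → 130.

130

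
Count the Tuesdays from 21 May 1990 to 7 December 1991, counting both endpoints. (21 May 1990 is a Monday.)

81

21 May 1990 is a Monday; the first Tuesday on or after it is 22 May 1990 (1 day later).
From 22 May 1990 to 7 December 1991: 223 + 341 = 564 days (rest of 1990, to 7 December 1991 in 1991).
564 ÷ 7 = 80 full weeks with remainder 4, so 80 more Tuesdays after the first → 81.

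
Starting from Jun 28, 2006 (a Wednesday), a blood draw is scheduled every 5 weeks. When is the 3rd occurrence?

Sep 6, 2006

The 3rd occurrence is 2 intervals after the first: 2 × 35 = 70 days after Jun 28, 2006.
Jun has 30 days — 2 days to the end of Jun leaves 68.
Jul has 31 days (37 left).
Aug has 31 days (6 left).
6 days into Sep → Sep 6, 2006.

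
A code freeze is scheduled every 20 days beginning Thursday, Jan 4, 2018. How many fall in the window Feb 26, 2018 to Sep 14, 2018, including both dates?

Occurrences land 20·i days after Jan 4, 2018 for i = 0, 1, 2, …
Feb 26, 2018 is 53 days after the start; 53 ÷ 20 = 2 remainder 13; since the remainder is 13, round up to i = 3. First occurrence in the window: #4 on Mar 5, 2018 (3×20 = 60 days in).
Sep 14, 2018 is 253 days after the start; 253 ÷ 20 = 12 remainder 13. Last occurrence in the window: #13 on Sep 1, 2018.
Occurrences #4 through #13: 10 in total.

10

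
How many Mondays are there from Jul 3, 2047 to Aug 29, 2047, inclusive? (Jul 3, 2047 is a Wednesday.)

8

Jul 3, 2047 is a Wednesday; the first Monday on or after it is Jul 8, 2047 (5 days later).
From Jul 8, 2047 to Aug 29, 2047: 23 + 29 = 52 days (rest of Jul, Aug).
52 ÷ 7 = 7 full weeks with remainder 3, so 7 more Mondays after the first → 8.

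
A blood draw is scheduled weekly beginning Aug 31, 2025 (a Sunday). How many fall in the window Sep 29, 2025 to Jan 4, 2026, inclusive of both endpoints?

Occurrences land 7·i days after Aug 31, 2025 for i = 0, 1, 2, …
Sep 29, 2025 is 29 days after the start; 29 ÷ 7 = 4 remainder 1; since the remainder is 1, round up to i = 5. First occurrence in the window: #6 on Oct 5, 2025 (5×7 = 35 days in).
Jan 4, 2026 is 126 days after the start; 126 ÷ 7 = 18 remainder 0. Last occurrence in the window: #19 on Jan 4, 2026.
Occurrences #6 through #19: 14 in total.

14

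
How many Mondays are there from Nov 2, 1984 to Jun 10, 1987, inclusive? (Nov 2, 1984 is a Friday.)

136

Nov 2, 1984 is a Friday; the first Monday on or after it is Nov 5, 1984 (3 days later).
From Nov 5, 1984 to Jun 10, 1987: 56 + 365 + 365 + 161 = 947 days (rest of 1984, 1985, 1986, to Jun 10, 1987 in 1987).
947 ÷ 7 = 135 full weeks with remainder 2, so 135 more Mondays after the first → 136.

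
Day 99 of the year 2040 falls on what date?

2040-04-08

January has 31 days (99 − 31 = 68 remain).
February has 29 days (68 − 29 = 39 remain).
March has 31 days (39 − 31 = 8 remain).
8 into April → April 8.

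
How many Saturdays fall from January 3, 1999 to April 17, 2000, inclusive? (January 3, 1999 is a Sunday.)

67

January 3, 1999 is a Sunday; the first Saturday on or after it is January 9, 1999 (6 days later).
From January 9, 1999 to April 17, 2000: 356 + 108 = 464 days (rest of 1999, to April 17, 2000 in 2000).
464 ÷ 7 = 66 full weeks with remainder 2, so 66 more Saturdays after the first → 67.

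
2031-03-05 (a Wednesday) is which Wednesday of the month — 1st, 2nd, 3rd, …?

1st

Day 5 falls in week ⌈5/7⌉ of the month.
Days 1–7 hold the 1st Wednesday, 8–14 the 2nd, 15–21 the 3rd, 22–28 the 4th, 29–31 the 5th.
5 is in the range for the 1st.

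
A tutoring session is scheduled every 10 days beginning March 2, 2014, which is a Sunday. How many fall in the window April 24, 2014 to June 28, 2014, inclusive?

6

Occurrences land 10·i days after March 2, 2014 for i = 0, 1, 2, …
April 24, 2014 is 53 days after the start; 53 ÷ 10 = 5 remainder 3; since the remainder is 3, round up to i = 6. First occurrence in the window: #7 on May 1, 2014 (6×10 = 60 days in).
June 28, 2014 is 118 days after the start; 118 ÷ 10 = 11 remainder 8. Last occurrence in the window: #12 on June 20, 2014.
Occurrences #7 through #12: 6 in total.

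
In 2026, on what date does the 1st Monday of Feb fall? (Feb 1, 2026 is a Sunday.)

Feb 2, 2026

Feb 2026 begins on a Sunday, so the first Monday is Feb 2 (1 day later).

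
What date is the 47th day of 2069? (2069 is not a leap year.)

Jan has 31 days (47 − 31 = 16 remain).
16 into Feb → Feb 16.

Feb 16, 2069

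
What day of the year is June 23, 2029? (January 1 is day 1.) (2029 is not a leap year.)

174

Days in months before June: 31 + 28 + 31 + 30 + 31 = 151.
Plus 23 days into June → day 174.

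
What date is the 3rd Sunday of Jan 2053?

Jan 2053 begins on a Wednesday, so the first Sunday is Jan 5 (4 days later).
The 3rd Sunday is 2 weeks later: 5 + 14 = 19.

Jan 19, 2053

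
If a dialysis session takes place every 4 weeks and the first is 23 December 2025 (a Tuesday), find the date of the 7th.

9 June 2026

The 7th occurrence is 6 intervals after the first: 6 × 28 = 168 days after 23 December 2025.
December has 31 days — 8 days to the end of December leaves 160.
January has 31 days (129 left).
February has 28 days (101 left).
March has 31 days (70 left).
April has 30 days (40 left).
May has 31 days (9 left).
9 days into June → 9 June 2026.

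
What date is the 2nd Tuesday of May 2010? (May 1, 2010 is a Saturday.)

May 2010 begins on a Saturday, so the first Tuesday is May 4 (3 days later).
The 2nd Tuesday is 1 weeks later: 4 + 7 = 11.

2010-05-11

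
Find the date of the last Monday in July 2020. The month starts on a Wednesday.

2020-07-27

July 2020 begins on a Wednesday, so the first Monday is July 6 (5 days later).
July 2020 has 31 days. Adding weeks: 6, 13, 20, 27 — the last one ≤ 31 is the 27th.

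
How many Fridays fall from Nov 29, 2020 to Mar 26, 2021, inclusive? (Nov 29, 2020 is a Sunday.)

17

Nov 29, 2020 is a Sunday; the first Friday on or after it is Dec 4, 2020 (5 days later).
From Dec 4, 2020 to Mar 26, 2021: 27 + 31 + 28 + 26 = 112 days (rest of Dec, Jan, Feb, Mar).
112 ÷ 7 = 16 full weeks with remainder 0, so 16 more Fridays after the first → 17.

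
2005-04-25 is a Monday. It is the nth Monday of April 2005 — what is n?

4th

Day 25 falls in week ⌈25/7⌉ of the month.
Days 1–7 hold the 1st Monday, 8–14 the 2nd, 15–21 the 3rd, 22–28 the 4th, 29–31 the 5th.
25 is in the range for the 4th.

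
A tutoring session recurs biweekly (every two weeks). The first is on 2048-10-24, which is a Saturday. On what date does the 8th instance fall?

2049-01-30

The 8th occurrence is 7 intervals after the first: 7 × 14 = 98 days after 2048-10-24.
October has 31 days — 7 days to the end of October leaves 91.
November has 30 days (61 left).
December has 31 days (30 left).
30 days into January → 2049-01-30.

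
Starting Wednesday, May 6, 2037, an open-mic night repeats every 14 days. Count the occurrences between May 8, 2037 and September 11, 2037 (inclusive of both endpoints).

Occurrences land 14·i days after May 6, 2037 for i = 0, 1, 2, …
May 8, 2037 is 2 days after the start; 2 ÷ 14 = 0 remainder 2; since the remainder is 2, round up to i = 1. First occurrence in the window: #2 on May 20, 2037 (1×14 = 14 days in).
September 11, 2037 is 128 days after the start; 128 ÷ 14 = 9 remainder 2. Last occurrence in the window: #10 on September 9, 2037.
Occurrences #2 through #10: 9 in total.

9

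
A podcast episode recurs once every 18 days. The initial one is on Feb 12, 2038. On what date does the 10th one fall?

Jul 24, 2038

The 10th occurrence is 9 intervals after the first: 9 × 18 = 162 days after Feb 12, 2038.
Feb has 28 days — 16 days to the end of Feb leaves 146.
Mar has 31 days (115 left).
Apr has 30 days (85 left).
May has 31 days (54 left).
Jun has 30 days (24 left).
24 days into Jul → Jul 24, 2038.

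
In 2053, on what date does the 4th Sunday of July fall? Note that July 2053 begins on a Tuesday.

2053-07-27

July 2053 begins on a Tuesday, so the first Sunday is July 6 (5 days later).
The 4th Sunday is 3 weeks later: 6 + 21 = 27.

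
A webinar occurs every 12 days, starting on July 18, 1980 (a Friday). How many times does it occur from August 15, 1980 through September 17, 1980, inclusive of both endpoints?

Occurrences land 12·i days after July 18, 1980 for i = 0, 1, 2, …
August 15, 1980 is 28 days after the start; 28 ÷ 12 = 2 remainder 4; since the remainder is 4, round up to i = 3. First occurrence in the window: #4 on August 23, 1980 (3×12 = 36 days in).
September 17, 1980 is 61 days after the start; 61 ÷ 12 = 5 remainder 1. Last occurrence in the window: #6 on September 16, 1980.
Occurrences #4 through #6: 3 in total.

3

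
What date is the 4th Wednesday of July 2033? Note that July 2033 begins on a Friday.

27 July 2033

July 2033 begins on a Friday, so the first Wednesday is July 6 (5 days later).
The 4th Wednesday is 3 weeks later: 6 + 21 = 27.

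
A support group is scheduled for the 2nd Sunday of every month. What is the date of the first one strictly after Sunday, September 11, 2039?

September 2039 starts on a Thursday; its first Sunday is the 4th, so the 2nd Sunday is the 11th — September 11, 2039.
That is not after September 11, 2039, so look at October 2039.
October 2039 starts on a Saturday; its first Sunday is the 2nd, so the 2nd Sunday is the 9th — October 9, 2039.

October 9, 2039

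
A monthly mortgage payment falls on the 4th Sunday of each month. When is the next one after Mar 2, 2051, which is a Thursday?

Mar 26, 2051

Mar 2051 starts on a Wednesday; its first Sunday is the 5th, so the 4th Sunday is the 26th — Mar 26, 2051.
Mar 26, 2051 is after Mar 2, 2051, so that is the next one.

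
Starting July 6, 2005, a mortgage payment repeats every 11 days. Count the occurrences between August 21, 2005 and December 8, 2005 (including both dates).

10

Occurrences land 11·i days after July 6, 2005 for i = 0, 1, 2, …
August 21, 2005 is 46 days after the start; 46 ÷ 11 = 4 remainder 2; since the remainder is 2, round up to i = 5. First occurrence in the window: #6 on August 30, 2005 (5×11 = 55 days in).
December 8, 2005 is 155 days after the start; 155 ÷ 11 = 14 remainder 1. Last occurrence in the window: #15 on December 7, 2005.
Occurrences #6 through #15: 10 in total.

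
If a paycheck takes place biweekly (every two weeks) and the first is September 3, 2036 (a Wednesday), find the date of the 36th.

The 36th occurrence is 35 intervals after the first: 35 × 14 = 490 days after September 3, 2036.
September has 30 days — 27 days to the end of September leaves 463.
From end of September to end of 2036 is 92 days (371 left).
2037 has 365 days (6 left).
6 days into January → January 6, 2038.

January 6, 2038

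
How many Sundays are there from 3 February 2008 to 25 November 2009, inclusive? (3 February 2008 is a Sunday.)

95

3 February 2008 is a Sunday; the first Sunday on or after it is 3 February 2008.
From 3 February 2008 to 25 November 2009: 332 + 329 = 661 days (rest of 2008, to 25 November 2009 in 2009).
661 ÷ 7 = 94 full weeks with remainder 3, so 94 more Sundays after the first → 95.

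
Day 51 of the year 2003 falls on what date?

January has 31 days (51 − 31 = 20 remain).
20 into February → February 20.

February 20, 2003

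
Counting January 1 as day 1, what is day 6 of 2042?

January 6, 2042

6 into January → January 6.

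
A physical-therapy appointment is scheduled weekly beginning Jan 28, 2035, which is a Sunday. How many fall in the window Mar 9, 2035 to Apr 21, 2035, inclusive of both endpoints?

6

Occurrences land 7·i days after Jan 28, 2035 for i = 0, 1, 2, …
Mar 9, 2035 is 40 days after the start; 40 ÷ 7 = 5 remainder 5; since the remainder is 5, round up to i = 6. First occurrence in the window: #7 on Mar 11, 2035 (6×7 = 42 days in).
Apr 21, 2035 is 83 days after the start; 83 ÷ 7 = 11 remainder 6. Last occurrence in the window: #12 on Apr 15, 2035.
Occurrences #7 through #12: 6 in total.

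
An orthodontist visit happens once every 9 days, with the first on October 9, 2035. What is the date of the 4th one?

The 4th occurrence is 3 intervals after the first: 3 × 9 = 27 days after October 9, 2035.
October has 31 days — 22 days to the end of October leaves 5.
5 days into November → November 5, 2035.

November 5, 2035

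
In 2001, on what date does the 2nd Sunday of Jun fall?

Jun 10, 2001

Jun 2001 begins on a Friday, so the first Sunday is Jun 3 (2 days later).
The 2nd Sunday is 1 weeks later: 3 + 7 = 10.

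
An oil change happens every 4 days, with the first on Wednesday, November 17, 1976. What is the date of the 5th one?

The 5th occurrence is 4 intervals after the first: 4 × 4 = 16 days after November 17, 1976.
November has 30 days — 13 days to the end of November leaves 3.
3 days into December → December 3, 1976.

December 3, 1976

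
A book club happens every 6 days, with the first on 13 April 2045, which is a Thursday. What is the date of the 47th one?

The 47th occurrence is 46 intervals after the first: 46 × 6 = 276 days after 13 April 2045.
April has 30 days — 17 days to the end of April leaves 259.
May has 31 days (228 left).
June has 30 days (198 left).
July has 31 days (167 left).
August has 31 days (136 left).
September has 30 days (106 left).
October has 31 days (75 left).
November has 30 days (45 left).
December has 31 days (14 left).
14 days into January → 14 January 2046.

14 January 2046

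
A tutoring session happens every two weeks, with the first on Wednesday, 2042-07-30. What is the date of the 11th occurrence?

The 11th occurrence is 10 intervals after the first: 10 × 14 = 140 days after 2042-07-30.
July has 31 days — 1 day to the end of July leaves 139.
August has 31 days (108 left).
September has 30 days (78 left).
October has 31 days (47 left).
November has 30 days (17 left).
17 days into December → 2042-12-17.

2042-12-17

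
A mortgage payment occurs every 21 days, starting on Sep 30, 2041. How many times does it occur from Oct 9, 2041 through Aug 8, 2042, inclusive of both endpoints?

14

Occurrences land 21·i days after Sep 30, 2041 for i = 0, 1, 2, …
Oct 9, 2041 is 9 days after the start; 9 ÷ 21 = 0 remainder 9; since the remainder is 9, round up to i = 1. First occurrence in the window: #2 on Oct 21, 2041 (1×21 = 21 days in).
Aug 8, 2042 is 312 days after the start; 312 ÷ 21 = 14 remainder 18. Last occurrence in the window: #15 on Jul 21, 2042.
Occurrences #2 through #15: 14 in total.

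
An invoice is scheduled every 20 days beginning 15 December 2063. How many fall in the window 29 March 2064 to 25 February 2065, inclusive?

Occurrences land 20·i days after 15 December 2063 for i = 0, 1, 2, …
29 March 2064 is 105 days after the start; 105 ÷ 20 = 5 remainder 5; since the remainder is 5, round up to i = 6. First occurrence in the window: #7 on 13 April 2064 (6×20 = 120 days in).
25 February 2065 is 438 days after the start; 438 ÷ 20 = 21 remainder 18. Last occurrence in the window: #22 on 7 February 2065.
Occurrences #7 through #22: 16 in total.

16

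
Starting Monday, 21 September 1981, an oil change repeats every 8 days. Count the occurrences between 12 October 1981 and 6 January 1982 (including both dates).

Occurrences land 8·i days after 21 September 1981 for i = 0, 1, 2, …
12 October 1981 is 21 days after the start; 21 ÷ 8 = 2 remainder 5; since the remainder is 5, round up to i = 3. First occurrence in the window: #4 on 15 October 1981 (3×8 = 24 days in).
6 January 1982 is 107 days after the start; 107 ÷ 8 = 13 remainder 3. Last occurrence in the window: #14 on 3 January 1982.
Occurrences #4 through #14: 11 in total.

11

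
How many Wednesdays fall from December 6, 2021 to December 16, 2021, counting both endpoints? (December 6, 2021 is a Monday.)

December 6, 2021 is a Monday; the first Wednesday on or after it is December 8, 2021 (2 days later).
From December 8, 2021 to December 16, 2021 is 16 − 8 = 8 days.
8 ÷ 7 = 1 full weeks with remainder 1, so 1 more Wednesdays after the first → 2.

2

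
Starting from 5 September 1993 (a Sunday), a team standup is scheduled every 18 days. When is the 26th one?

29 November 1994

The 26th occurrence is 25 intervals after the first: 25 × 18 = 450 days after 5 September 1993.
September has 30 days — 25 days to the end of September leaves 425.
From end of September to end of 1993 is 92 days (333 left).
January has 31 days (302 left).
February has 28 days (274 left).
March has 31 days (243 left).
April has 30 days (213 left).
May has 31 days (182 left).
June has 30 days (152 left).
July has 31 days (121 left).
August has 31 days (90 left).
September has 30 days (60 left).
October has 31 days (29 left).
29 days into November → 29 November 1994.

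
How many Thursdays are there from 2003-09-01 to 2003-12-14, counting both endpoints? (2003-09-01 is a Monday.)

2003-09-01 is a Monday; the first Thursday on or after it is 2003-09-04 (3 days later).
From 2003-09-04 to 2003-12-14: 26 + 31 + 30 + 14 = 101 days (rest of September, October, November, December).
101 ÷ 7 = 14 full weeks with remainder 3, so 14 more Thursdays after the first → 15.

15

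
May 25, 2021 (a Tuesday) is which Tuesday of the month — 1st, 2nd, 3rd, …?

4th

Day 25 falls in week ⌈25/7⌉ of the month.
Days 1–7 hold the 1st Tuesday, 8–14 the 2nd, 15–21 the 3rd, 22–28 the 4th, 29–31 the 5th.
25 is in the range for the 4th.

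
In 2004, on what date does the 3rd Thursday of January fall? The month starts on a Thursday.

January 2004 begins on a Thursday, so the first Thursday is January 1.
The 3rd Thursday is 2 weeks later: 1 + 14 = 15.

15 January 2004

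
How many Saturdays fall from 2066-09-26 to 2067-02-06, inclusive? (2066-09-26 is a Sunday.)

2066-09-26 is a Sunday; the first Saturday on or after it is 2066-10-02 (6 days later).
From 2066-10-02 to 2067-02-06: 29 + 30 + 31 + 31 + 6 = 127 days (rest of October, November, December, January, February).
127 ÷ 7 = 18 full weeks with remainder 1, so 18 more Saturdays after the first → 19.

19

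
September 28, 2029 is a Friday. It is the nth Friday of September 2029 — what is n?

4th

Day 28 falls in week ⌈28/7⌉ of the month.
Days 1–7 hold the 1st Friday, 8–14 the 2nd, 15–21 the 3rd, 22–28 the 4th, 29–31 the 5th.
28 is in the range for the 4th.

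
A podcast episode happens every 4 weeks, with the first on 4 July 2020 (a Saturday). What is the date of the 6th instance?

21 November 2020

The 6th occurrence is 5 intervals after the first: 5 × 28 = 140 days after 4 July 2020.
July has 31 days — 27 days to the end of July leaves 113.
August has 31 days (82 left).
September has 30 days (52 left).
October has 31 days (21 left).
21 days into November → 21 November 2020.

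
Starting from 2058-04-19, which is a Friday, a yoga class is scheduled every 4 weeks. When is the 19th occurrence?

The 19th occurrence is 18 intervals after the first: 18 × 28 = 504 days after 2058-04-19.
April has 30 days — 11 days to the end of April leaves 493.
From end of April to end of 2058 is 245 days (248 left).
January has 31 days (217 left).
February has 28 days (189 left).
March has 31 days (158 left).
April has 30 days (128 left).
May has 31 days (97 left).
June has 30 days (67 left).
July has 31 days (36 left).
August has 31 days (5 left).
5 days into September → 2059-09-05.

2059-09-05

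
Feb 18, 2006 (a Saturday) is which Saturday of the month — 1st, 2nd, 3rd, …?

3rd

Day 18 falls in week ⌈18/7⌉ of the month.
Days 1–7 hold the 1st Saturday, 8–14 the 2nd, 15–21 the 3rd, 22–28 the 4th, 29–31 the 5th.
18 is in the range for the 3rd.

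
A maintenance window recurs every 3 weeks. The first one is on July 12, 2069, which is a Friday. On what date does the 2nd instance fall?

The 2nd occurrence is 1 interval after the first: 1 × 21 = 21 days after July 12, 2069.
July has 31 days — 19 days to the end of July leaves 2.
2 days into August → August 2, 2069.

August 2, 2069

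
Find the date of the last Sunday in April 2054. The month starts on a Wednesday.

April 2054 begins on a Wednesday, so the first Sunday is April 5 (4 days later).
April 2054 has 30 days. Adding weeks: 5, 12, 19, 26 — the last one ≤ 30 is the 26th.

2054-04-26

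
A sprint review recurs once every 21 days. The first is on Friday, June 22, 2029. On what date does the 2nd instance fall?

July 13, 2029

The 2nd occurrence is 1 interval after the first: 1 × 21 = 21 days after June 22, 2029.
June has 30 days — 8 days to the end of June leaves 13.
13 days into July → July 13, 2029.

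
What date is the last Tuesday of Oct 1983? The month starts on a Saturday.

Oct 1983 begins on a Saturday, so the first Tuesday is Oct 4 (3 days later).
Oct 1983 has 31 days. Adding weeks: 4, 11, 18, 25 — the last one ≤ 31 is the 25th.

Oct 25, 1983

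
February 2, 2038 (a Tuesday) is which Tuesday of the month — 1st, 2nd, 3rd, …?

1st

Day 2 falls in week ⌈2/7⌉ of the month.
Days 1–7 hold the 1st Tuesday, 8–14 the 2nd, 15–21 the 3rd, 22–28 the 4th, 29–31 the 5th.
2 is in the range for the 1st.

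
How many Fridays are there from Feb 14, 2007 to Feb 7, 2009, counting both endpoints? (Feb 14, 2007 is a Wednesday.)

104

Feb 14, 2007 is a Wednesday; the first Friday on or after it is Feb 16, 2007 (2 days later).
From Feb 16, 2007 to Feb 7, 2009: 318 + 366 + 38 = 722 days (rest of 2007, 2008, to Feb 7, 2009 in 2009).
722 ÷ 7 = 103 full weeks with remainder 1, so 103 more Fridays after the first → 104.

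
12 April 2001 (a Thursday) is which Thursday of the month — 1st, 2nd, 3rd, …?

2nd

Day 12 falls in week ⌈12/7⌉ of the month.
Days 1–7 hold the 1st Thursday, 8–14 the 2nd, 15–21 the 3rd, 22–28 the 4th, 29–31 the 5th.
12 is in the range for the 2nd.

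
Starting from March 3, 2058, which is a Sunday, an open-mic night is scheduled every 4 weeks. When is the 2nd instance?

The 2nd occurrence is 1 interval after the first: 1 × 28 = 28 days after March 3, 2058.
28 days later is March 31, 2058.

March 31, 2058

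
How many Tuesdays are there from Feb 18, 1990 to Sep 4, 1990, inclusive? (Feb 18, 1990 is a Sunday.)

29

Feb 18, 1990 is a Sunday; the first Tuesday on or after it is Feb 20, 1990 (2 days later).
From Feb 20, 1990 to Sep 4, 1990: 8 + 31 + 30 + 31 + 30 + 31 + 31 + 4 = 196 days (rest of Feb, Mar, Apr, May, Jun, Jul, Aug, Sep).
196 ÷ 7 = 28 full weeks with remainder 0, so 28 more Tuesdays after the first → 29.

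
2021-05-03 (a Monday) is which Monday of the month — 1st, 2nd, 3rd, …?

1st

Day 3 falls in week ⌈3/7⌉ of the month.
Days 1–7 hold the 1st Monday, 8–14 the 2nd, 15–21 the 3rd, 22–28 the 4th, 29–31 the 5th.
3 is in the range for the 1st.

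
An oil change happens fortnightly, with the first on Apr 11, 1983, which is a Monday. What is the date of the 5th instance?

The 5th occurrence is 4 intervals after the first: 4 × 14 = 56 days after Apr 11, 1983.
Apr has 30 days — 19 days to the end of Apr leaves 37.
May has 31 days (6 left).
6 days into Jun → Jun 6, 1983.

Jun 6, 1983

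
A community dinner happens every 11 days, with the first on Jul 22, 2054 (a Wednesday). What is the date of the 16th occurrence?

The 16th occurrence is 15 intervals after the first: 15 × 11 = 165 days after Jul 22, 2054.
Jul has 31 days — 9 days to the end of Jul leaves 156.
Aug has 31 days (125 left).
Sep has 30 days (95 left).
Oct has 31 days (64 left).
Nov has 30 days (34 left).
Dec has 31 days (3 left).
3 days into Jan → Jan 3, 2055.

Jan 3, 2055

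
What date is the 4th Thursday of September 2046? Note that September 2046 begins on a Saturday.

September 2046 begins on a Saturday, so the first Thursday is September 6 (5 days later).
The 4th Thursday is 3 weeks later: 6 + 21 = 27.

2046-09-27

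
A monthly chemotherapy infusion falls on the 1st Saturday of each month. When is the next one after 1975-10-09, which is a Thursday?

1975-11-01

October 1975 starts on a Wednesday, so its 1st Saturday is 1975-10-04 (3 days in).
That is not after 1975-10-09, so look at November 1975.
November 1975 starts on a Saturday, so its 1st Saturday is 1975-11-01.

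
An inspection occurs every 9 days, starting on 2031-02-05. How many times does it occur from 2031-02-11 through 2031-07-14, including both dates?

Occurrences land 9·i days after 2031-02-05 for i = 0, 1, 2, …
2031-02-11 is 6 days after the start; 6 ÷ 9 = 0 remainder 6; since the remainder is 6, round up to i = 1. First occurrence in the window: #2 on 2031-02-14 (1×9 = 9 days in).
2031-07-14 is 159 days after the start; 159 ÷ 9 = 17 remainder 6. Last occurrence in the window: #18 on 2031-07-08.
Occurrences #2 through #18: 17 in total.

17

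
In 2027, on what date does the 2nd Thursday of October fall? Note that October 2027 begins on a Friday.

October 2027 begins on a Friday, so the first Thursday is October 7 (6 days later).
The 2nd Thursday is 1 weeks later: 7 + 7 = 14.

2027-10-14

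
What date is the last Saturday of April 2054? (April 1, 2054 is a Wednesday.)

2054-04-25

April 2054 begins on a Wednesday, so the first Saturday is April 4 (3 days later).
April 2054 has 30 days. Adding weeks: 4, 11, 18, 25 — the last one ≤ 30 is the 25th.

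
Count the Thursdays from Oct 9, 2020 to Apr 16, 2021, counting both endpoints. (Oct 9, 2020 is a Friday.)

27

Oct 9, 2020 is a Friday; the first Thursday on or after it is Oct 15, 2020 (6 days later).
From Oct 15, 2020 to Apr 16, 2021: 16 + 30 + 31 + 31 + 28 + 31 + 16 = 183 days (rest of Oct, Nov, Dec, Jan, Feb, Mar, Apr).
183 ÷ 7 = 26 full weeks with remainder 1, so 26 more Thursdays after the first → 27.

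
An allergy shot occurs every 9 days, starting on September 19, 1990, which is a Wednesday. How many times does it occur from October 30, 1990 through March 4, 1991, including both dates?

Occurrences land 9·i days after September 19, 1990 for i = 0, 1, 2, …
October 30, 1990 is 41 days after the start; 41 ÷ 9 = 4 remainder 5; since the remainder is 5, round up to i = 5. First occurrence in the window: #6 on November 3, 1990 (5×9 = 45 days in).
March 4, 1991 is 166 days after the start; 166 ÷ 9 = 18 remainder 4. Last occurrence in the window: #19 on February 28, 1991.
Occurrences #6 through #19: 14 in total.

14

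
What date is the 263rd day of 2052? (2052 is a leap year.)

January has 31 days (263 − 31 = 232 remain).
February has 29 days (232 − 29 = 203 remain).
March has 31 days (203 − 31 = 172 remain).
April has 30 days (172 − 30 = 142 remain).
May has 31 days (142 − 31 = 111 remain).
June has 30 days (111 − 30 = 81 remain).
July has 31 days (81 − 31 = 50 remain).
August has 31 days (50 − 31 = 19 remain).
19 into September → September 19.

September 19, 2052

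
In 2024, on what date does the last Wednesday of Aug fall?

Aug 28, 2024

Aug 2024 begins on a Thursday, so the first Wednesday is Aug 7 (6 days later).
Aug 2024 has 31 days. Adding weeks: 7, 14, 21, 28 — the last one ≤ 31 is the 28th.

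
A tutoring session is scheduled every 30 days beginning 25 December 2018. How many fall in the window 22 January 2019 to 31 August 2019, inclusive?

8

Occurrences land 30·i days after 25 December 2018 for i = 0, 1, 2, …
22 January 2019 is 28 days after the start; 28 ÷ 30 = 0 remainder 28; since the remainder is 28, round up to i = 1. First occurrence in the window: #2 on 24 January 2019 (1×30 = 30 days in).
31 August 2019 is 249 days after the start; 249 ÷ 30 = 8 remainder 9. Last occurrence in the window: #9 on 22 August 2019.
Occurrences #2 through #9: 8 in total.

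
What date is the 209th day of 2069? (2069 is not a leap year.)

July 28, 2069

January has 31 days (209 − 31 = 178 remain).
February has 28 days (178 − 28 = 150 remain).
March has 31 days (150 − 31 = 119 remain).
April has 30 days (119 − 30 = 89 remain).
May has 31 days (89 − 31 = 58 remain).
June has 30 days (58 − 30 = 28 remain).
28 into July → July 28.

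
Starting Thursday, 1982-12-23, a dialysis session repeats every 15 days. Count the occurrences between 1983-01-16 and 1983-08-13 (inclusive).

14

Occurrences land 15·i days after 1982-12-23 for i = 0, 1, 2, …
1983-01-16 is 24 days after the start; 24 ÷ 15 = 1 remainder 9; since the remainder is 9, round up to i = 2. First occurrence in the window: #3 on 1983-01-22 (2×15 = 30 days in).
1983-08-13 is 233 days after the start; 233 ÷ 15 = 15 remainder 8. Last occurrence in the window: #16 on 1983-08-05.
Occurrences #3 through #16: 14 in total.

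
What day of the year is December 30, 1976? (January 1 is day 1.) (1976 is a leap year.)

Days in months before December: 31 + 29 + 31 + 30 + 31 + 30 + 31 + 31 + 30 + 31 + 30 = 335.
Plus 30 days into December → day 365.

365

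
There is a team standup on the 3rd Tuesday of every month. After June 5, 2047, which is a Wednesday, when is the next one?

June 2047 starts on a Saturday; its first Tuesday is the 4th, so the 3rd Tuesday is the 18th — June 18, 2047.
June 18, 2047 is after June 5, 2047, so that is the next one.

June 18, 2047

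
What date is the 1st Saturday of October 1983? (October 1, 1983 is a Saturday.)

October 1983 begins on a Saturday, so the first Saturday is October 1.

1983-10-01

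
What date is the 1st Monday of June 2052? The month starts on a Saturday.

2052-06-03

June 2052 begins on a Saturday, so the first Monday is June 3 (2 days later).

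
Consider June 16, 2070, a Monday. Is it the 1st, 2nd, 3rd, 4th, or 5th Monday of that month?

3rd

Day 16 falls in week ⌈16/7⌉ of the month.
Days 1–7 hold the 1st Monday, 8–14 the 2nd, 15–21 the 3rd, 22–28 the 4th, 29–31 the 5th.
16 is in the range for the 3rd.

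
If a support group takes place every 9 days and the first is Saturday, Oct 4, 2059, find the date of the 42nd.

The 42nd occurrence is 41 intervals after the first: 41 × 9 = 369 days after Oct 4, 2059.
Oct has 31 days — 27 days to the end of Oct leaves 342.
Nov has 30 days (312 left).
Dec has 31 days (281 left).
Jan has 31 days (250 left).
Feb has 29 days (221 left).
Mar has 31 days (190 left).
Apr has 30 days (160 left).
May has 31 days (129 left).
Jun has 30 days (99 left).
Jul has 31 days (68 left).
Aug has 31 days (37 left).
Sep has 30 days (7 left).
7 days into Oct → Oct 7, 2060.

Oct 7, 2060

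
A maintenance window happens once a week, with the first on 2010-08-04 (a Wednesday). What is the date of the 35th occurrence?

2011-03-30

The 35th occurrence is 34 intervals after the first: 34 × 7 = 238 days after 2010-08-04.
August has 31 days — 27 days to the end of August leaves 211.
September has 30 days (181 left).
October has 31 days (150 left).
November has 30 days (120 left).
December has 31 days (89 left).
January has 31 days (58 left).
February has 28 days (30 left).
30 days into March → 2011-03-30.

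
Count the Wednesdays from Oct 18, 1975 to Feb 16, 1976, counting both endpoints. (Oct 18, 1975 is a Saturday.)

Oct 18, 1975 is a Saturday; the first Wednesday on or after it is Oct 22, 1975 (4 days later).
From Oct 22, 1975 to Feb 16, 1976: 9 + 30 + 31 + 31 + 16 = 117 days (rest of Oct, Nov, Dec, Jan, Feb).
117 ÷ 7 = 16 full weeks with remainder 5, so 16 more Wednesdays after the first → 17.

17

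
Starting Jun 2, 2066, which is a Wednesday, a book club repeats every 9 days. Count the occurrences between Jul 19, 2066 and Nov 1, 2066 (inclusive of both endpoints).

11

Occurrences land 9·i days after Jun 2, 2066 for i = 0, 1, 2, …
Jul 19, 2066 is 47 days after the start; 47 ÷ 9 = 5 remainder 2; since the remainder is 2, round up to i = 6. First occurrence in the window: #7 on Jul 26, 2066 (6×9 = 54 days in).
Nov 1, 2066 is 152 days after the start; 152 ÷ 9 = 16 remainder 8. Last occurrence in the window: #17 on Oct 24, 2066.
Occurrences #7 through #17: 11 in total.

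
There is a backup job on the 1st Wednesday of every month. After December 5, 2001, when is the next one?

January 2, 2002

December 2001 starts on a Saturday, so its 1st Wednesday is December 5, 2001 (4 days in).
That is not after December 5, 2001, so look at January 2002.
January 2002 starts on a Tuesday, so its 1st Wednesday is January 2, 2002 (1 day in).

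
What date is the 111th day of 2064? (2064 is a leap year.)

January has 31 days (111 − 31 = 80 remain).
February has 29 days (80 − 29 = 51 remain).
March has 31 days (51 − 31 = 20 remain).
20 into April → April 20.

April 20, 2064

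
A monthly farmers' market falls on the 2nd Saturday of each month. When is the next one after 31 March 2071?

11 April 2071

March 2071 starts on a Sunday; its first Saturday is the 7th, so the 2nd Saturday is the 14th — 14 March 2071.
That is not after 31 March 2071, so look at April 2071.
April 2071 starts on a Wednesday; its first Saturday is the 4th, so the 2nd Saturday is the 11th — 11 April 2071.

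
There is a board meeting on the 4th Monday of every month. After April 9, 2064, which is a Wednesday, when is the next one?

April 2064 starts on a Tuesday; its first Monday is the 7th, so the 4th Monday is the 28th — April 28, 2064.
April 28, 2064 is after April 9, 2064, so that is the next one.

April 28, 2064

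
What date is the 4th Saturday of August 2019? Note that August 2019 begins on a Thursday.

24 August 2019

August 2019 begins on a Thursday, so the first Saturday is August 3 (2 days later).
The 4th Saturday is 3 weeks later: 3 + 21 = 24.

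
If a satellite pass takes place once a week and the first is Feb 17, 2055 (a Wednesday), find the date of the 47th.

The 47th occurrence is 46 intervals after the first: 46 × 7 = 322 days after Feb 17, 2055.
Feb has 28 days — 11 days to the end of Feb leaves 311.
Mar has 31 days (280 left).
Apr has 30 days (250 left).
May has 31 days (219 left).
Jun has 30 days (189 left).
Jul has 31 days (158 left).
Aug has 31 days (127 left).
Sep has 30 days (97 left).
Oct has 31 days (66 left).
Nov has 30 days (36 left).
Dec has 31 days (5 left).
5 days into Jan → Jan 5, 2056.

Jan 5, 2056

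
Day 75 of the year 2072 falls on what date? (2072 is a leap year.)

January has 31 days (75 − 31 = 44 remain).
February has 29 days (44 − 29 = 15 remain).
15 into March → March 15.

15 March 2072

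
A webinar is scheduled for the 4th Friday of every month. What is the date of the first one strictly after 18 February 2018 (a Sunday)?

23 February 2018

February 2018 starts on a Thursday; its first Friday is the 2nd, so the 4th Friday is the 23rd — 23 February 2018.
23 February 2018 is after 18 February 2018, so that is the next one.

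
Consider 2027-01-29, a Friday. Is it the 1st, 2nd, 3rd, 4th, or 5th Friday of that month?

Day 29 falls in week ⌈29/7⌉ of the month.
Days 1–7 hold the 1st Friday, 8–14 the 2nd, 15–21 the 3rd, 22–28 the 4th, 29–31 the 5th.
29 is in the range for the 5th.

5th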